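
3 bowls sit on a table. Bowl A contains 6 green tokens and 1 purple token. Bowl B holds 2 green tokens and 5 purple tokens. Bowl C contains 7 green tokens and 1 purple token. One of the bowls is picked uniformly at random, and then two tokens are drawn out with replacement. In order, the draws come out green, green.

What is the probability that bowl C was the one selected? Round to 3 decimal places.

Under each hypothesis, the probability of the observed sequence is: P(data | bowl A) = (6/7)(6/7) = 0.73469; P(data | bowl B) = (2/7)(2/7) = 0.081633; P(data | bowl C) = (7/8)(7/8) = 0.76562.
Multiplying each by its prior: 1/3 · 0.73469 = 0.2449, 1/3 · 0.081633 = 0.027211, 1/3 · 0.76562 = 0.25521; these sum to 0.52732.
By Bayes' rule, P(bowl C | data) = (0.25521) / (0.52732) = 0.48398.

0.484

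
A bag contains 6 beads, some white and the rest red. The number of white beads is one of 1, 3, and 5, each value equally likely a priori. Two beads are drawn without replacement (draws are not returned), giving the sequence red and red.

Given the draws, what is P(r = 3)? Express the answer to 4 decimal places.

The likelihood of the observed sequence under each hypothesis: P(data | r = 1) = (5/6)(4/5) = 2/3; P(data | r = 3) = (3/6)(2/5) = 1/5; P(data | r = 5) = (1/6)(0/5) = 0.
Multiplying each by its prior: 1/3 · 2/3 = 2/9, 1/3 · 1/5 = 1/15, 1/3 · 0 = 0; with total 13/45.
By Bayes' rule, P(r = 3 | data) = (1/15) / (13/45) = 3/13.

0.2308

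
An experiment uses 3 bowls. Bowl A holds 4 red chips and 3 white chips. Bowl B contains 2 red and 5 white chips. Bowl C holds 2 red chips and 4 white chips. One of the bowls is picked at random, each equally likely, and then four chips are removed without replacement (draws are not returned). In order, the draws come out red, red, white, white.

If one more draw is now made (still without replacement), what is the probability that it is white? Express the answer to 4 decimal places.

For each hypothesis, P(data | H) works out to: P(data | bowl A) = (4/7)(3/6)(3/5)(2/4) = 3/35; P(data | bowl B) = (2/7)(1/6)(5/5)(4/4) = 1/21; P(data | bowl C) = (2/6)(1/5)(4/4)(3/3) = 1/15.
Multiplying each by its prior: 1/3 · 3/35 = 1/35, 1/3 · 1/21 = 1/63, 1/3 · 1/15 = 1/45; summing to 1/15.
The posterior is then P(bowl A | data) = 3/7, P(bowl B | data) = 5/21, P(bowl C | data) = 1/3.
Averaging over the posterior, P(white next | data) = (1/3)(3/7) + (1)(5/21) + (1)(1/3) = 5/7.

0.7143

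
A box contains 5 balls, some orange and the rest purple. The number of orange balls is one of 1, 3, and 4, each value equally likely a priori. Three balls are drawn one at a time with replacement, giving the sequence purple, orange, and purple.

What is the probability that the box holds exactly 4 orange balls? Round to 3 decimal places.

For each hypothesis, P(data | H) works out to: P(data | r = 1) = (4/5)(1/5)(4/5) = 16/125; P(data | r = 3) = (2/5)(3/5)(2/5) = 12/125; P(data | r = 4) = (1/5)(4/5)(1/5) = 4/125.
Weighting by the prior gives 1/3 · 16/125 = 16/375, 1/3 · 12/125 = 4/125, 1/3 · 4/125 = 4/375; these sum to 32/375.
Hence P(r = 4 | data) = (4/375) / (32/375) = 1/8.

0.125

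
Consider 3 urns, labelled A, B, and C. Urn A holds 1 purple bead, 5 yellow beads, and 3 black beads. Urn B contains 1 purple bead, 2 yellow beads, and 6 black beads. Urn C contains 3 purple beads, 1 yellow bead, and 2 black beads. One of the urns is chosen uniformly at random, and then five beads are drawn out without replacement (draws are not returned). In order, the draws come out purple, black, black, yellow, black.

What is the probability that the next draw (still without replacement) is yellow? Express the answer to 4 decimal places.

Compute the likelihood of the observed sequence for each case: P(data | urn A) = (1/9)(3/8)(2/7)(5/6)(1/5) = 0.0019841; P(data | urn B) = (1/9)(6/8)(5/7)(2/6)(4/5) = 0.015873; P(data | urn C) = (3/6)(2/5)(1/4)(1/3)(0/2) = 0.
Weighting by the prior gives 1/3 · 0.0019841 = 0.00066138, 1/3 · 0.015873 = 0.005291, 1/3 · 0 = 0; these sum to 0.0059524.
The posterior is then P(urn A | data) = 0.11111, P(urn B | data) = 0.88889, P(urn C | data) = 0.
Averaging over the posterior, P(yellow next | data) = (1)(0.11111) + (1/4)(0.88889) = 0.33333.

0.3333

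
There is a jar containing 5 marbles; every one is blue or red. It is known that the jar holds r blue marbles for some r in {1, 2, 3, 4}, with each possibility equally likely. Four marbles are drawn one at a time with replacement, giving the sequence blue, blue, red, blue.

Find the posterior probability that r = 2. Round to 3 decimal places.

0.164

Under each hypothesis, the probability of the observed sequence is: P(data | r = 1) = (1/5)(1/5)(4/5)(1/5) = 0.0064; P(data | r = 2) = (2/5)(2/5)(3/5)(2/5) = 0.0384; P(data | r = 3) = (3/5)(3/5)(2/5)(3/5) = 0.0864; P(data | r = 4) = (4/5)(4/5)(1/5)(4/5) = 0.1024.
The prior-weighted likelihoods are 1/4 · 0.0064 = 0.0016, 1/4 · 0.0384 = 0.0096, 1/4 · 0.0864 = 0.0216, 1/4 · 0.1024 = 0.0256; with total 0.0584.
Hence P(r = 2 | data) = (0.0096) / (0.0584) = 0.16438.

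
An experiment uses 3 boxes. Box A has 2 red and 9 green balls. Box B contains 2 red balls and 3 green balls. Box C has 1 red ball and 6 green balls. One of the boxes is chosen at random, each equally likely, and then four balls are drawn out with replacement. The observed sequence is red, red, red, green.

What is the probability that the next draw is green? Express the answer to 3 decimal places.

0.637

Compute the likelihood of the observed sequence for each case: P(data | box A) = (2/11)(2/11)(2/11)(9/11) = 0.0049177; P(data | box B) = (2/5)(2/5)(2/5)(3/5) = 0.0384; P(data | box C) = (1/7)(1/7)(1/7)(6/7) = 0.002499.
Weighting by the prior gives 1/3 · 0.0049177 = 0.0016392, 1/3 · 0.0384 = 0.0128, 1/3 · 0.002499 = 0.00083299; with total 0.015272.
Dividing through by the total gives posterior P(box A | data) = 0.10733, P(box B | data) = 0.83812, P(box C | data) = 0.054543.
The predictive probability is P(green next | data) = (9/11)(0.10733) + (3/5)(0.83812) + (6/7)(0.054543) = 0.63744.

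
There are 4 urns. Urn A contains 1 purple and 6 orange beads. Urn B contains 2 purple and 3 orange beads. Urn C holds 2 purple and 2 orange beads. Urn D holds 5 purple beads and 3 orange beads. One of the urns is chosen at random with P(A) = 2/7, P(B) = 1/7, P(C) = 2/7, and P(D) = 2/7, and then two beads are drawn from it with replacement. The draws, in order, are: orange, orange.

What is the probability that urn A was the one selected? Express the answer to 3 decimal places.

The likelihood of the observed sequence under each hypothesis: P(data | urn A) = (6/7)(6/7) = 0.73469; P(data | urn B) = (3/5)(3/5) = 0.36; P(data | urn C) = (2/4)(2/4) = 0.25; P(data | urn D) = (3/8)(3/8) = 0.14062.
Weighting by the prior gives 2/7 · 0.73469 = 0.20991, 1/7 · 0.36 = 0.051429, 2/7 · 0.25 = 0.071429, 2/7 · 0.14062 = 0.040179; summing to 0.37295.
Therefore the posterior P(urn A | data) = (0.20991) / (0.37295) = 0.56285.

0.563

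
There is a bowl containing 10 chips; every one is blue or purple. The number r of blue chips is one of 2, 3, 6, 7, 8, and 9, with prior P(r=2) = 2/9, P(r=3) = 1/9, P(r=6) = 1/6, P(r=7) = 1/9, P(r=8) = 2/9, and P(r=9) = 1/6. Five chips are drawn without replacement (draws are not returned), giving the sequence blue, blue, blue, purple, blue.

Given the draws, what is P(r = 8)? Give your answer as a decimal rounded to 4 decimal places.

For each hypothesis, P(data | H) works out to: P(data | r = 2) = (2/10)(1/9)(0/8) = 0; P(data | r = 3) = (3/10)(2/9)(1/8)(7/7)(0/6) = 0; P(data | r = 6) = (6/10)(5/9)(4/8)(4/7)(3/6) = 0.047619; P(data | r = 7) = (7/10)(6/9)(5/8)(3/7)(4/6) = 0.083333; P(data | r = 8) = (8/10)(7/9)(6/8)(2/7)(5/6) = 0.11111; P(data | r = 9) = (9/10)(8/9)(7/8)(1/7)(6/6) = 0.1.
Weighting by the prior gives 2/9 · 0 = 0, 1/9 · 0 = 0, 1/6 · 0.047619 = 0.0079365, 1/9 · 0.083333 = 0.0092593, 2/9 · 0.11111 = 0.024691, 1/6 · 0.1 = 0.016667; with total 0.058554.
By Bayes' rule, P(r = 8 | data) = (0.024691) / (0.058554) = 0.42169.

0.4217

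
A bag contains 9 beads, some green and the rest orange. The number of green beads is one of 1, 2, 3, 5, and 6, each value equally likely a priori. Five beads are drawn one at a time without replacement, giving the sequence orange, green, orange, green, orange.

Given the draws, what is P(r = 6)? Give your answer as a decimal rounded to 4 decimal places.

0.1000

The likelihood of the observed sequence under each hypothesis: P(data | r = 1) = (8/9)(1/8)(7/7)(0/6) = 0; P(data | r = 2) = (7/9)(2/8)(6/7)(1/6)(5/5) = 1/36; P(data | r = 3) = (6/9)(3/8)(5/7)(2/6)(4/5) = 1/21; P(data | r = 5) = (4/9)(5/8)(3/7)(4/6)(2/5) = 2/63; P(data | r = 6) = (3/9)(6/8)(2/7)(5/6)(1/5) = 1/84.
The prior-weighted likelihoods are 1/5 · 0 = 0, 1/5 · 1/36 = 1/180, 1/5 · 1/21 = 1/105, 1/5 · 2/63 = 2/315, 1/5 · 1/84 = 1/420; summing to 1/42.
Therefore the posterior P(r = 6 | data) = (1/420) / (1/42) = 1/10.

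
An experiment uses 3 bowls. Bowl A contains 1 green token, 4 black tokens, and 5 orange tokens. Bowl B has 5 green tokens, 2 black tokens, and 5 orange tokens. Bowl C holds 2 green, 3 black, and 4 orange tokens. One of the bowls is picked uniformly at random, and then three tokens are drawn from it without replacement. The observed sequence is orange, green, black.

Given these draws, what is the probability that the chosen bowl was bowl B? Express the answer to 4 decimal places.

Under each hypothesis, the probability of the observed sequence is: P(data | bowl A) = (5/10)(1/9)(4/8) = 0.027778; P(data | bowl B) = (5/12)(5/11)(2/10) = 0.037879; P(data | bowl C) = (4/9)(2/8)(3/7) = 0.047619.
Weighting by the prior gives 1/3 · 0.027778 = 0.0092593, 1/3 · 0.037879 = 0.012626, 1/3 · 0.047619 = 0.015873; summing to 0.037759.
So P(bowl B | data) = (0.012626) / (0.037759) = 0.33439.

0.3344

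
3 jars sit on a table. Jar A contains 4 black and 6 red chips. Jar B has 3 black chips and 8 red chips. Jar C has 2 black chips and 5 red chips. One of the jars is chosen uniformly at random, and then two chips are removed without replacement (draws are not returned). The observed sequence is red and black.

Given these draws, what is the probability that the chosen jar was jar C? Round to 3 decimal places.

The likelihood of the observed sequence under each hypothesis: P(data | jar A) = (6/10)(4/9) = 4/15; P(data | jar B) = (8/11)(3/10) = 12/55; P(data | jar C) = (5/7)(2/6) = 5/21.
Multiplying each by its prior: 1/3 · 4/15 = 4/45, 1/3 · 12/55 = 4/55, 1/3 · 5/21 = 5/63; with total 167/693.
Hence P(jar C | data) = (5/63) / (167/693) = 55/167.

0.329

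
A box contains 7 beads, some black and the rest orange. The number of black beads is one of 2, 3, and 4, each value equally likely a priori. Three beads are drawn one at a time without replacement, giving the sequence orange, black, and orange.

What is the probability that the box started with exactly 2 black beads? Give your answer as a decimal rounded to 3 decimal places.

Compute the likelihood of the observed sequence for each case: P(data | r = 2) = (5/7)(2/6)(4/5) = 4/21; P(data | r = 3) = (4/7)(3/6)(3/5) = 6/35; P(data | r = 4) = (3/7)(4/6)(2/5) = 4/35.
Weighting by the prior gives 1/3 · 4/21 = 4/63, 1/3 · 6/35 = 2/35, 1/3 · 4/35 = 4/105; summing to 10/63.
So P(r = 2 | data) = (4/63) / (10/63) = 2/5.

0.400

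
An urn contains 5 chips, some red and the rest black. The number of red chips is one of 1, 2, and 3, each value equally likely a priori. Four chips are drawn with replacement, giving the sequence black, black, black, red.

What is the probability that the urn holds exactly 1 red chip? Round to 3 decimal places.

Compute the likelihood of the observed sequence for each case: P(data | r = 1) = (4/5)(4/5)(4/5)(1/5) = 0.1024; P(data | r = 2) = (3/5)(3/5)(3/5)(2/5) = 0.0864; P(data | r = 3) = (2/5)(2/5)(2/5)(3/5) = 0.0384.
Weighting by the prior gives 1/3 · 0.1024 = 0.034133, 1/3 · 0.0864 = 0.0288, 1/3 · 0.0384 = 0.0128; summing to 0.075733.
By Bayes' rule, P(r = 1 | data) = (0.034133) / (0.075733) = 0.4507.

0.451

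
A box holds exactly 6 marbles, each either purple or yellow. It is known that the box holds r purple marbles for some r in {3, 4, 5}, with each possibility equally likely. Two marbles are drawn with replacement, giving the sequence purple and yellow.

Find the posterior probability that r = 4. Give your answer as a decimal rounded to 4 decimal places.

0.3636

Compute the likelihood of the observed sequence for each case: P(data | r = 3) = (3/6)(3/6) = 1/4; P(data | r = 4) = (4/6)(2/6) = 2/9; P(data | r = 5) = (5/6)(1/6) = 5/36.
Weighting by the prior gives 1/3 · 1/4 = 1/12, 1/3 · 2/9 = 2/27, 1/3 · 5/36 = 5/108; summing to 11/54.
Therefore the posterior P(r = 4 | data) = (2/27) / (11/54) = 4/11.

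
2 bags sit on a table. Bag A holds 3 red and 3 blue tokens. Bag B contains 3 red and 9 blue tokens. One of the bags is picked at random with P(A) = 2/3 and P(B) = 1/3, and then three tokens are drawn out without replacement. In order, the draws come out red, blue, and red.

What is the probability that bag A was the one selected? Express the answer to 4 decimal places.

0.8800

The likelihood of the observed sequence under each hypothesis: P(data | bag A) = (3/6)(3/5)(2/4) = 3/20; P(data | bag B) = (3/12)(9/11)(2/10) = 9/220.
Multiplying each by its prior: 2/3 · 3/20 = 1/10, 1/3 · 9/220 = 3/220; summing to 5/44.
By Bayes' rule, P(bag A | data) = (1/10) / (5/44) = 22/25.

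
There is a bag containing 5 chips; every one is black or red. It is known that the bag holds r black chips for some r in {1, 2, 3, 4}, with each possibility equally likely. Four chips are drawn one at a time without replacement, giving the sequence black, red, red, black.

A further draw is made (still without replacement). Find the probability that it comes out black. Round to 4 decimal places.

For each hypothesis, P(data | H) works out to: P(data | r = 1) = (1/5)(4/4)(3/3)(0/2) = 0; P(data | r = 2) = (2/5)(3/4)(2/3)(1/2) = 1/10; P(data | r = 3) = (3/5)(2/4)(1/3)(2/2) = 1/10; P(data | r = 4) = (4/5)(1/4)(0/3) = 0.
Multiplying each by its prior: 1/4 · 0 = 0, 1/4 · 1/10 = 1/40, 1/4 · 1/10 = 1/40, 1/4 · 0 = 0; these sum to 1/20.
Normalising, the posterior is P(r = 1 | data) = 0, P(r = 2 | data) = 1/2, P(r = 3 | data) = 1/2, P(r = 4 | data) = 0.
The predictive probability is P(black next | data) = (0)(1/2) + (1)(1/2) = 1/2.

0.5000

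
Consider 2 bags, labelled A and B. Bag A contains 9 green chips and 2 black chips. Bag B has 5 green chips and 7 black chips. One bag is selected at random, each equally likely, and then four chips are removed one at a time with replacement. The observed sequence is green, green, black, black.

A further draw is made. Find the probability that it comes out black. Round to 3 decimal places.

Under each hypothesis, the probability of the observed sequence is: P(data | bag A) = (9/11)(9/11)(2/11)(2/11) = 0.02213; P(data | bag B) = (5/12)(5/12)(7/12)(7/12) = 0.059076.
The prior-weighted likelihoods are 1/2 · 0.02213 = 0.011065, 1/2 · 0.059076 = 0.029538; with total 0.040603.
The posterior is then P(bag A | data) = 0.27251, P(bag B | data) = 0.72749.
So P(black next | data) = Σ P(black next | H) P(H | data) = (2/11)(0.27251) + (7/12)(0.72749) = 0.47392.

0.474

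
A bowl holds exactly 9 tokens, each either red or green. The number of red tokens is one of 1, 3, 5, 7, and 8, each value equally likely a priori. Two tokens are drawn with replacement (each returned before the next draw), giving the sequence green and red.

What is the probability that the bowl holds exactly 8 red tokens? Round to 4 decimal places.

0.1176

For each hypothesis, P(data | H) works out to: P(data | r = 1) = (8/9)(1/9) = 8/81; P(data | r = 3) = (6/9)(3/9) = 2/9; P(data | r = 5) = (4/9)(5/9) = 20/81; P(data | r = 7) = (2/9)(7/9) = 14/81; P(data | r = 8) = (1/9)(8/9) = 8/81.
Multiplying each by its prior: 1/5 · 8/81 = 8/405, 1/5 · 2/9 = 2/45, 1/5 · 20/81 = 4/81, 1/5 · 14/81 = 14/405, 1/5 · 8/81 = 8/405; these sum to 68/405.
Therefore the posterior P(r = 8 | data) = (8/405) / (68/405) = 2/17.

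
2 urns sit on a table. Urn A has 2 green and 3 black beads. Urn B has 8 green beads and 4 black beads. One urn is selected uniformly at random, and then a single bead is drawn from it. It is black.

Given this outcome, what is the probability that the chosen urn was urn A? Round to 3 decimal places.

Under each hypothesis, the probability of this draw is: P(data | urn A) = (3/5) = 3/5; P(data | urn B) = (4/12) = 1/3.
The prior-weighted likelihoods are 1/2 · 3/5 = 3/10, 1/2 · 1/3 = 1/6; these sum to 7/15.
Hence P(urn A | data) = (3/10) / (7/15) = 9/14.

0.643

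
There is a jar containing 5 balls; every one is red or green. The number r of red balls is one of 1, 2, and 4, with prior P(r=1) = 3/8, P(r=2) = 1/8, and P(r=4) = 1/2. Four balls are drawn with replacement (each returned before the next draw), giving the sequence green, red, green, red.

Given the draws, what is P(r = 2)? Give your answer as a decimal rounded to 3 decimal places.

Under each hypothesis, the probability of the observed sequence is: P(data | r = 1) = (4/5)(1/5)(4/5)(1/5) = 0.0256; P(data | r = 2) = (3/5)(2/5)(3/5)(2/5) = 0.0576; P(data | r = 4) = (1/5)(4/5)(1/5)(4/5) = 0.0256.
Weighting by the prior gives 3/8 · 0.0256 = 0.0096, 1/8 · 0.0576 = 0.0072, 1/2 · 0.0256 = 0.0128; with total 0.0296.
So P(r = 2 | data) = (0.0072) / (0.0296) = 0.24324.

0.243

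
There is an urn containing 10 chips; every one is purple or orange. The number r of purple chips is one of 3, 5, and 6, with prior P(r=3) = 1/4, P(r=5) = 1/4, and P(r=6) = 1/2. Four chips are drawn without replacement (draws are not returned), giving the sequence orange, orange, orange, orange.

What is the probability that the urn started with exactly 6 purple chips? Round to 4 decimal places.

Compute the likelihood of the observed sequence for each case: P(data | r = 3) = (7/10)(6/9)(5/8)(4/7) = 1/6; P(data | r = 5) = (5/10)(4/9)(3/8)(2/7) = 1/42; P(data | r = 6) = (4/10)(3/9)(2/8)(1/7) = 1/210.
The prior-weighted likelihoods are 1/4 · 1/6 = 1/24, 1/4 · 1/42 = 1/168, 1/2 · 1/210 = 1/420; these sum to 1/20.
By Bayes' rule, P(r = 6 | data) = (1/420) / (1/20) = 1/21.

0.0476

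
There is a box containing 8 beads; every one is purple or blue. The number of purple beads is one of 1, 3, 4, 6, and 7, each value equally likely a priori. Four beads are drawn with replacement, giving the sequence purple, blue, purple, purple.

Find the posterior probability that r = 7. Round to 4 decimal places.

0.2924

Compute the likelihood of the observed sequence for each case: P(data | r = 1) = (1/8)(7/8)(1/8)(1/8) = 0.001709; P(data | r = 3) = (3/8)(5/8)(3/8)(3/8) = 0.032959; P(data | r = 4) = (4/8)(4/8)(4/8)(4/8) = 0.0625; P(data | r = 6) = (6/8)(2/8)(6/8)(6/8) = 0.10547; P(data | r = 7) = (7/8)(1/8)(7/8)(7/8) = 0.08374.
Multiplying each by its prior: 1/5 · 0.001709 = 0.0003418, 1/5 · 0.032959 = 0.0065918, 1/5 · 0.0625 = 0.0125, 1/5 · 0.10547 = 0.021094, 1/5 · 0.08374 = 0.016748; these sum to 0.057275.
So P(r = 7 | data) = (0.016748) / (0.057275) = 0.29241.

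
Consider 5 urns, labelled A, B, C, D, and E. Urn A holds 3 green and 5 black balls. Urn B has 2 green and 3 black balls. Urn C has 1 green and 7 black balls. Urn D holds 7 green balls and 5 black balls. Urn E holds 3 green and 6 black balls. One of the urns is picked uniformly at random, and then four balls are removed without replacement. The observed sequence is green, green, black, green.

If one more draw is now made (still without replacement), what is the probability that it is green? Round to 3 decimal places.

Compute the likelihood of the observed sequence for each case: P(data | urn A) = (3/8)(2/7)(5/6)(1/5) = 0.017857; P(data | urn B) = (2/5)(1/4)(3/3)(0/2) = 0; P(data | urn C) = (1/8)(0/7) = 0; P(data | urn D) = (7/12)(6/11)(5/10)(5/9) = 0.088384; P(data | urn E) = (3/9)(2/8)(6/7)(1/6) = 0.011905.
The prior-weighted likelihoods are 1/5 · 0.017857 = 0.0035714, 1/5 · 0 = 0, 1/5 · 0 = 0, 1/5 · 0.088384 = 0.017677, 1/5 · 0.011905 = 0.002381; these sum to 0.023629.
The posterior is then P(urn A | data) = 0.15115, P(urn B | data) = 0, P(urn C | data) = 0, P(urn D | data) = 0.74809, P(urn E | data) = 0.10076.
The predictive probability is P(green next | data) = (0)(0.15115) + (1/2)(0.74809) + (0)(0.10076) = 0.37405.

0.374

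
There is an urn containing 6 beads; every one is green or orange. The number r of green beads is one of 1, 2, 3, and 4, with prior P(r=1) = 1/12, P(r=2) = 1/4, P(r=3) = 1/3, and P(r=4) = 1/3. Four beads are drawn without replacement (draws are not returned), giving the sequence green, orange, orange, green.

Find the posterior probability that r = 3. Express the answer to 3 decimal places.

0.462

Under each hypothesis, the probability of the observed sequence is: P(data | r = 1) = (1/6)(5/5)(4/4)(0/3) = 0; P(data | r = 2) = (2/6)(4/5)(3/4)(1/3) = 1/15; P(data | r = 3) = (3/6)(3/5)(2/4)(2/3) = 1/10; P(data | r = 4) = (4/6)(2/5)(1/4)(3/3) = 1/15.
The prior-weighted likelihoods are 1/12 · 0 = 0, 1/4 · 1/15 = 1/60, 1/3 · 1/10 = 1/30, 1/3 · 1/15 = 1/45; these sum to 13/180.
So P(r = 3 | data) = (1/30) / (13/180) = 6/13.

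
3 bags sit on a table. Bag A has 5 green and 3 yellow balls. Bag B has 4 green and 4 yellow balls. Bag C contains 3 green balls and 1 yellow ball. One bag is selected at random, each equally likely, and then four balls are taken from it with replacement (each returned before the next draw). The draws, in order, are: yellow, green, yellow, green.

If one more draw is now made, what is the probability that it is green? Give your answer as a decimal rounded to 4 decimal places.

0.6026

Compute the likelihood of the observed sequence for each case: P(data | bag A) = (3/8)(5/8)(3/8)(5/8) = 0.054932; P(data | bag B) = (4/8)(4/8)(4/8)(4/8) = 0.0625; P(data | bag C) = (1/4)(3/4)(1/4)(3/4) = 0.035156.
The prior-weighted likelihoods are 1/3 · 0.054932 = 0.018311, 1/3 · 0.0625 = 0.020833, 1/3 · 0.035156 = 0.011719; with total 0.050863.
The posterior is then P(bag A | data) = 0.36, P(bag B | data) = 0.4096, P(bag C | data) = 0.2304.
So P(green next | data) = Σ P(green next | H) P(H | data) = (5/8)(0.36) + (1/2)(0.4096) + (3/4)(0.2304) = 0.6026.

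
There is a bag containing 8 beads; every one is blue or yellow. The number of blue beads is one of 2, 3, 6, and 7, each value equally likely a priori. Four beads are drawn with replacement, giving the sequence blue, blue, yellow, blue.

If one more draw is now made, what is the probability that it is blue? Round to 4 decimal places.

Under each hypothesis, the probability of the observed sequence is: P(data | r = 2) = (2/8)(2/8)(6/8)(2/8) = 0.011719; P(data | r = 3) = (3/8)(3/8)(5/8)(3/8) = 0.032959; P(data | r = 6) = (6/8)(6/8)(2/8)(6/8) = 0.10547; P(data | r = 7) = (7/8)(7/8)(1/8)(7/8) = 0.08374.
Multiplying each by its prior: 1/4 · 0.011719 = 0.0029297, 1/4 · 0.032959 = 0.0082397, 1/4 · 0.10547 = 0.026367, 1/4 · 0.08374 = 0.020935; summing to 0.058472.
Dividing through by the total gives posterior P(r = 2 | data) = 0.050104, P(r = 3 | data) = 0.14092, P(r = 6 | data) = 0.45094, P(r = 7 | data) = 0.35804.
Averaging over the posterior, P(blue next | data) = (1/4)(0.050104) + (3/8)(0.14092) + (3/4)(0.45094) + (7/8)(0.35804) = 0.71686.

0.7169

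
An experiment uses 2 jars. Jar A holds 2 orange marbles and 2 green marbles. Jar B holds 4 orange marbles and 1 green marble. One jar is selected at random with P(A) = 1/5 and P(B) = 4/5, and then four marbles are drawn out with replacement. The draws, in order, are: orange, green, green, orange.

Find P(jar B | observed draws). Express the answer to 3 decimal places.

For each hypothesis, P(data | H) works out to: P(data | jar A) = (2/4)(2/4)(2/4)(2/4) = 0.0625; P(data | jar B) = (4/5)(1/5)(1/5)(4/5) = 0.0256.
Multiplying each by its prior: 1/5 · 0.0625 = 0.0125, 4/5 · 0.0256 = 0.02048; these sum to 0.03298.
By Bayes' rule, P(jar B | data) = (0.02048) / (0.03298) = 0.62098.

0.621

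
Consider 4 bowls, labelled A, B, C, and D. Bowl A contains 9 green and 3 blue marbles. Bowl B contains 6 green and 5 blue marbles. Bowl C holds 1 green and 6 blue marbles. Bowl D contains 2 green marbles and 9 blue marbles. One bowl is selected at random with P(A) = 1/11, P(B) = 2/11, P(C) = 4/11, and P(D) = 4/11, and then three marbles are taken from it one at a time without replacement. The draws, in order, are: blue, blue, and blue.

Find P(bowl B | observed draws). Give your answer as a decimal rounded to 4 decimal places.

0.0273

For each hypothesis, P(data | H) works out to: P(data | bowl A) = (3/12)(2/11)(1/10) = 0.0045455; P(data | bowl B) = (5/11)(4/10)(3/9) = 0.060606; P(data | bowl C) = (6/7)(5/6)(4/5) = 0.57143; P(data | bowl D) = (9/11)(8/10)(7/9) = 0.50909.
Multiplying each by its prior: 1/11 · 0.0045455 = 0.00041322, 2/11 · 0.060606 = 0.011019, 4/11 · 0.57143 = 0.20779, 4/11 · 0.50909 = 0.18512; summing to 0.40435.
So P(bowl B | data) = (0.011019) / (0.40435) = 0.027252.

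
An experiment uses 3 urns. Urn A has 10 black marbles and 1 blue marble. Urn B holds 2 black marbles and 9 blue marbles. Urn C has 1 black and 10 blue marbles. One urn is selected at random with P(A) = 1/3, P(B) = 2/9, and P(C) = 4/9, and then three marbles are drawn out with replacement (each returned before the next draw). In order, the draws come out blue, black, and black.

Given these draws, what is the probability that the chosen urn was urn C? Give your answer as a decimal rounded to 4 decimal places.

0.0971

The likelihood of the observed sequence under each hypothesis: P(data | urn A) = (1/11)(10/11)(10/11) = 0.075131; P(data | urn B) = (9/11)(2/11)(2/11) = 0.027047; P(data | urn C) = (10/11)(1/11)(1/11) = 0.0075131.
The prior-weighted likelihoods are 1/3 · 0.075131 = 0.025044, 2/9 · 0.027047 = 0.0060105, 4/9 · 0.0075131 = 0.0033392; summing to 0.034394.
Therefore the posterior P(urn C | data) = (0.0033392) / (0.034394) = 0.097087.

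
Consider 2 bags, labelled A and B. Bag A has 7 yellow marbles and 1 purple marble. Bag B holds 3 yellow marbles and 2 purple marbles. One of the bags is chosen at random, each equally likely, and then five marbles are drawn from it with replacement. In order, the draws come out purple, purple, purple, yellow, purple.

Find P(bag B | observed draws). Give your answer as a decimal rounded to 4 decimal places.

For each hypothesis, P(data | H) works out to: P(data | bag A) = (1/8)(1/8)(1/8)(7/8)(1/8) = 0.00021362; P(data | bag B) = (2/5)(2/5)(2/5)(3/5)(2/5) = 0.01536.
Weighting by the prior gives 1/2 · 0.00021362 = 0.00010681, 1/2 · 0.01536 = 0.00768; these sum to 0.0077868.
By Bayes' rule, P(bag B | data) = (0.00768) / (0.0077868) = 0.98628.

0.9863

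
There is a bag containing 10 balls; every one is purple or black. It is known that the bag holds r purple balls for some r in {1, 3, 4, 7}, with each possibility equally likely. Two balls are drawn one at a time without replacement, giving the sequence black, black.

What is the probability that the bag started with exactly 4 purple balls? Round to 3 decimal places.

For each hypothesis, P(data | H) works out to: P(data | r = 1) = (9/10)(8/9) = 4/5; P(data | r = 3) = (7/10)(6/9) = 7/15; P(data | r = 4) = (6/10)(5/9) = 1/3; P(data | r = 7) = (3/10)(2/9) = 1/15.
The prior-weighted likelihoods are 1/4 · 4/5 = 1/5, 1/4 · 7/15 = 7/60, 1/4 · 1/3 = 1/12, 1/4 · 1/15 = 1/60; with total 5/12.
So P(r = 4 | data) = (1/12) / (5/12) = 1/5.

0.200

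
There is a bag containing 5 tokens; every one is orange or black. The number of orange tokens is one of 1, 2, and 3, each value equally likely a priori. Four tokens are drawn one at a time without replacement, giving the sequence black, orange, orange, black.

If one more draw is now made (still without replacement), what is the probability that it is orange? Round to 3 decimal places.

The likelihood of the observed sequence under each hypothesis: P(data | r = 1) = (4/5)(1/4)(0/3) = 0; P(data | r = 2) = (3/5)(2/4)(1/3)(2/2) = 1/10; P(data | r = 3) = (2/5)(3/4)(2/3)(1/2) = 1/10.
The prior-weighted likelihoods are 1/3 · 0 = 0, 1/3 · 1/10 = 1/30, 1/3 · 1/10 = 1/30; summing to 1/15.
The posterior is then P(r = 1 | data) = 0, P(r = 2 | data) = 1/2, P(r = 3 | data) = 1/2.
So P(orange next | data) = Σ P(orange next | H) P(H | data) = (0)(1/2) + (1)(1/2) = 1/2.

0.500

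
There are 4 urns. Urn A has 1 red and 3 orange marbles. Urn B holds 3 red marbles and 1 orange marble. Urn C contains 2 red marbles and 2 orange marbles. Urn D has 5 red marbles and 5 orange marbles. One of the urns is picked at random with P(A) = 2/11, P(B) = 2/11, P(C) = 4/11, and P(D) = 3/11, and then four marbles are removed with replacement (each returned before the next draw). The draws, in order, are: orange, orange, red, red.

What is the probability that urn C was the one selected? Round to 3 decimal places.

Under each hypothesis, the probability of the observed sequence is: P(data | urn A) = (3/4)(3/4)(1/4)(1/4) = 0.035156; P(data | urn B) = (1/4)(1/4)(3/4)(3/4) = 0.035156; P(data | urn C) = (2/4)(2/4)(2/4)(2/4) = 0.0625; P(data | urn D) = (5/10)(5/10)(5/10)(5/10) = 0.0625.
The prior-weighted likelihoods are 2/11 · 0.035156 = 0.006392, 2/11 · 0.035156 = 0.006392, 4/11 · 0.0625 = 0.022727, 3/11 · 0.0625 = 0.017045; summing to 0.052557.
By Bayes' rule, P(urn C | data) = (0.022727) / (0.052557) = 0.43243.

0.432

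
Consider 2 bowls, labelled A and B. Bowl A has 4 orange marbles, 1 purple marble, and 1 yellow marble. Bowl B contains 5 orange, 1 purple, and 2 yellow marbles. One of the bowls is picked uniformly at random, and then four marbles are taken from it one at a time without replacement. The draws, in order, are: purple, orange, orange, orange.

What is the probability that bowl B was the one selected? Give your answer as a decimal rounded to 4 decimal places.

Under each hypothesis, the probability of the observed sequence is: P(data | bowl A) = (1/6)(4/5)(3/4)(2/3) = 1/15; P(data | bowl B) = (1/8)(5/7)(4/6)(3/5) = 1/28.
Multiplying each by its prior: 1/2 · 1/15 = 1/30, 1/2 · 1/28 = 1/56; these sum to 43/840.
By Bayes' rule, P(bowl B | data) = (1/56) / (43/840) = 15/43.

0.3488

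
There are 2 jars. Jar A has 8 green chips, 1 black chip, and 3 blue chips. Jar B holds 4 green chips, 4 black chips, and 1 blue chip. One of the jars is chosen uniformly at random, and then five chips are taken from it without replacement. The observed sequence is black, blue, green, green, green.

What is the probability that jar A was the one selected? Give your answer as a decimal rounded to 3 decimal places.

0.626

The likelihood of the observed sequence under each hypothesis: P(data | jar A) = (1/12)(3/11)(8/10)(7/9)(6/8) = 0.010606; P(data | jar B) = (4/9)(1/8)(4/7)(3/6)(2/5) = 0.0063492.
The prior-weighted likelihoods are 1/2 · 0.010606 = 0.005303, 1/2 · 0.0063492 = 0.0031746; these sum to 0.0084776.
So P(jar A | data) = (0.005303) / (0.0084776) = 0.62553.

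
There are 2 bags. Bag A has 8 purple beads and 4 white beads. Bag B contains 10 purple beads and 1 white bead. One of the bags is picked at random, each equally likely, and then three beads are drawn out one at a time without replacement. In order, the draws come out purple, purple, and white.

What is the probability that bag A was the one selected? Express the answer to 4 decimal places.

The likelihood of the observed sequence under each hypothesis: P(data | bag A) = (8/12)(7/11)(4/10) = 28/165; P(data | bag B) = (10/11)(9/10)(1/9) = 1/11.
The prior-weighted likelihoods are 1/2 · 28/165 = 14/165, 1/2 · 1/11 = 1/22; with total 43/330.
By Bayes' rule, P(bag A | data) = (14/165) / (43/330) = 28/43.

0.6512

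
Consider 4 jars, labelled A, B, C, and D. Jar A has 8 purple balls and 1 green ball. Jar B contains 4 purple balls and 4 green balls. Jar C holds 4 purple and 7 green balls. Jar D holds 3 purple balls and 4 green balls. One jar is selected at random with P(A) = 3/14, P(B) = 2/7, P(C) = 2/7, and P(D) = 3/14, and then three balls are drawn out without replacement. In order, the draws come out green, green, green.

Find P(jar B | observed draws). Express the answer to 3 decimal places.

For each hypothesis, P(data | H) works out to: P(data | jar A) = (1/9)(0/8) = 0; P(data | jar B) = (4/8)(3/7)(2/6) = 0.071429; P(data | jar C) = (7/11)(6/10)(5/9) = 0.21212; P(data | jar D) = (4/7)(3/6)(2/5) = 0.11429.
Multiplying each by its prior: 3/14 · 0 = 0, 2/7 · 0.071429 = 0.020408, 2/7 · 0.21212 = 0.060606, 3/14 · 0.11429 = 0.02449; these sum to 0.1055.
So P(jar B | data) = (0.020408) / (0.1055) = 0.19343.

0.193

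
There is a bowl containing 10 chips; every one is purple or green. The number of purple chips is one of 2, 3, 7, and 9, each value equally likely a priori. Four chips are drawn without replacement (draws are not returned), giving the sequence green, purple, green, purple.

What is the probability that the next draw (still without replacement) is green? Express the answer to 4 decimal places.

For each hypothesis, P(data | H) works out to: P(data | r = 2) = (8/10)(2/9)(7/8)(1/7) = 1/45; P(data | r = 3) = (7/10)(3/9)(6/8)(2/7) = 1/20; P(data | r = 7) = (3/10)(7/9)(2/8)(6/7) = 1/20; P(data | r = 9) = (1/10)(9/9)(0/8) = 0.
The prior-weighted likelihoods are 1/4 · 1/45 = 1/180, 1/4 · 1/20 = 1/80, 1/4 · 1/20 = 1/80, 1/4 · 0 = 0; these sum to 11/360.
The posterior is then P(r = 2 | data) = 2/11, P(r = 3 | data) = 9/22, P(r = 7 | data) = 9/22, P(r = 9 | data) = 0.
So P(green next | data) = Σ P(green next | H) P(H | data) = (1)(2/11) + (5/6)(9/22) + (1/6)(9/22) = 13/22.

0.5909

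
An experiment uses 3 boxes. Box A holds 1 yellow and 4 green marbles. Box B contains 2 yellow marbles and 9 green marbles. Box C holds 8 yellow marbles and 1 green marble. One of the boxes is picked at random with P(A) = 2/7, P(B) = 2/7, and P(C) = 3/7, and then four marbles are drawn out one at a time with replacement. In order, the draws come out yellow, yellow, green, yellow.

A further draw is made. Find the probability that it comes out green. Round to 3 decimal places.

0.173

For each hypothesis, P(data | H) works out to: P(data | box A) = (1/5)(1/5)(4/5)(1/5) = 0.0064; P(data | box B) = (2/11)(2/11)(9/11)(2/11) = 0.0049177; P(data | box C) = (8/9)(8/9)(1/9)(8/9) = 0.078037.
The prior-weighted likelihoods are 2/7 · 0.0064 = 0.0018286, 2/7 · 0.0049177 = 0.0014051, 3/7 · 0.078037 = 0.033444; these sum to 0.036678.
The posterior is then P(box A | data) = 0.049855, P(box B | data) = 0.038308, P(box C | data) = 0.91184.
So P(green next | data) = Σ P(green next | H) P(H | data) = (4/5)(0.049855) + (9/11)(0.038308) + (1/9)(0.91184) = 0.17254.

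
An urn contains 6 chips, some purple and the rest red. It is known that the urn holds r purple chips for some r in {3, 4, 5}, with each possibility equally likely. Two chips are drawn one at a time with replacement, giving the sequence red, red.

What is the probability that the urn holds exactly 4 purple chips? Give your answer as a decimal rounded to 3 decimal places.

The likelihood of the observed sequence under each hypothesis: P(data | r = 3) = (3/6)(3/6) = 1/4; P(data | r = 4) = (2/6)(2/6) = 1/9; P(data | r = 5) = (1/6)(1/6) = 1/36.
The prior-weighted likelihoods are 1/3 · 1/4 = 1/12, 1/3 · 1/9 = 1/27, 1/3 · 1/36 = 1/108; with total 7/54.
Hence P(r = 4 | data) = (1/27) / (7/54) = 2/7.

0.286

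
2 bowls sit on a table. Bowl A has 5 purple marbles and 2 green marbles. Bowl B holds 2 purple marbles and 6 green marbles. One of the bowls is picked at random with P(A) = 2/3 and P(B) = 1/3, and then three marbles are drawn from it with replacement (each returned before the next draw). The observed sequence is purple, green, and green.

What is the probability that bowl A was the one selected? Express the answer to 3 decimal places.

The likelihood of the observed sequence under each hypothesis: P(data | bowl A) = (5/7)(2/7)(2/7) = 0.058309; P(data | bowl B) = (2/8)(6/8)(6/8) = 0.14062.
Weighting by the prior gives 2/3 · 0.058309 = 0.038873, 1/3 · 0.14062 = 0.046875; with total 0.085748.
So P(bowl A | data) = (0.038873) / (0.085748) = 0.45334.

0.453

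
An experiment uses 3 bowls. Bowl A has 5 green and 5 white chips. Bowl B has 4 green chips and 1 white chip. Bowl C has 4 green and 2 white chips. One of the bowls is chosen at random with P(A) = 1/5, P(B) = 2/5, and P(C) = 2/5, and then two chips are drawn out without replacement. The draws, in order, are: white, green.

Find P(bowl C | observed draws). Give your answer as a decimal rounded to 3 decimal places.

Compute the likelihood of the observed sequence for each case: P(data | bowl A) = (5/10)(5/9) = 5/18; P(data | bowl B) = (1/5)(4/4) = 1/5; P(data | bowl C) = (2/6)(4/5) = 4/15.
Multiplying each by its prior: 1/5 · 5/18 = 1/18, 2/5 · 1/5 = 2/25, 2/5 · 4/15 = 8/75; these sum to 109/450.
By Bayes' rule, P(bowl C | data) = (8/75) / (109/450) = 48/109.

0.440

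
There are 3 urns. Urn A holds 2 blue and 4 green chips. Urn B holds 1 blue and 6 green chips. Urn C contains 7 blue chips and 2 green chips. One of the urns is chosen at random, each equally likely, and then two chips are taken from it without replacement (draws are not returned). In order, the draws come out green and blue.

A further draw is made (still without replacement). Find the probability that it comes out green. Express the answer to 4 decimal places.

0.6137

Under each hypothesis, the probability of the observed sequence is: P(data | urn A) = (4/6)(2/5) = 0.26667; P(data | urn B) = (6/7)(1/6) = 0.14286; P(data | urn C) = (2/9)(7/8) = 0.19444.
Weighting by the prior gives 1/3 · 0.26667 = 0.088889, 1/3 · 0.14286 = 0.047619, 1/3 · 0.19444 = 0.064815; these sum to 0.20132.
The posterior is then P(urn A | data) = 0.44152, P(urn B | data) = 0.23653, P(urn C | data) = 0.32194.
Averaging over the posterior, P(green next | data) = (3/4)(0.44152) + (1)(0.23653) + (1/7)(0.32194) = 0.61367.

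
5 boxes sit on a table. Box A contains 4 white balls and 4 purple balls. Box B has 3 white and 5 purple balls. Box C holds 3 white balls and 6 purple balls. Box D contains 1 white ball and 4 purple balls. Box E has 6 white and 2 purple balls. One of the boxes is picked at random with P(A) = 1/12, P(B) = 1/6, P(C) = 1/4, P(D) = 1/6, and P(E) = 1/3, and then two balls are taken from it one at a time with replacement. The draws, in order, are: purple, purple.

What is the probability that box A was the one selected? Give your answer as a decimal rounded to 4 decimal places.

Compute the likelihood of the observed sequence for each case: P(data | box A) = (4/8)(4/8) = 0.25; P(data | box B) = (5/8)(5/8) = 0.39062; P(data | box C) = (6/9)(6/9) = 0.44444; P(data | box D) = (4/5)(4/5) = 0.64; P(data | box E) = (2/8)(2/8) = 0.0625.
Weighting by the prior gives 1/12 · 0.25 = 0.020833, 1/6 · 0.39062 = 0.065104, 1/4 · 0.44444 = 0.11111, 1/6 · 0.64 = 0.10667, 1/3 · 0.0625 = 0.020833; summing to 0.32455.
Hence P(box A | data) = (0.020833) / (0.32455) = 0.064192.

0.0642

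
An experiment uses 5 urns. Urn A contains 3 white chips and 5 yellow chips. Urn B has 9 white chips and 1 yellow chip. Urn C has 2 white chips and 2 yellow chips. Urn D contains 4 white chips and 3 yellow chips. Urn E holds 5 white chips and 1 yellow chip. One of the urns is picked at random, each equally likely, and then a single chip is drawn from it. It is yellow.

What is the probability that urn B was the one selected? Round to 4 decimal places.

For each hypothesis, P(data | H) works out to: P(data | urn A) = (5/8) = 0.625; P(data | urn B) = (1/10) = 0.1; P(data | urn C) = (2/4) = 0.5; P(data | urn D) = (3/7) = 0.42857; P(data | urn E) = (1/6) = 0.16667.
The prior-weighted likelihoods are 1/5 · 0.625 = 0.125, 1/5 · 0.1 = 0.02, 1/5 · 0.5 = 0.1, 1/5 · 0.42857 = 0.085714, 1/5 · 0.16667 = 0.033333; with total 0.36405.
Hence P(urn B | data) = (0.02) / (0.36405) = 0.054938.

0.0549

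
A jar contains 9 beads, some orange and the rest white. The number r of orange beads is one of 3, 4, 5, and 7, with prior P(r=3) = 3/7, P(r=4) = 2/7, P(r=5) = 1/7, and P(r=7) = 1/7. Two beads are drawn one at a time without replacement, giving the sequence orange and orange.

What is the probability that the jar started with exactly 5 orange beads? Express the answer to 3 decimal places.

Under each hypothesis, the probability of the observed sequence is: P(data | r = 3) = (3/9)(2/8) = 1/12; P(data | r = 4) = (4/9)(3/8) = 1/6; P(data | r = 5) = (5/9)(4/8) = 5/18; P(data | r = 7) = (7/9)(6/8) = 7/12.
The prior-weighted likelihoods are 3/7 · 1/12 = 1/28, 2/7 · 1/6 = 1/21, 1/7 · 5/18 = 5/126, 1/7 · 7/12 = 1/12; summing to 13/63.
Therefore the posterior P(r = 5 | data) = (5/126) / (13/63) = 5/26.

0.192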